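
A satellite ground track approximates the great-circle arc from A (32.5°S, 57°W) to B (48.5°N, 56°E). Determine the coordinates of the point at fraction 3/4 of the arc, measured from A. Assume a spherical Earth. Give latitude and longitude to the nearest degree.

≈ (36°N, 16°E)

Write both endpoints as unit vectors p₁, p₂ with components (cos φ cos λ, cos φ sin λ, sin φ).
The central angle between the endpoints is δ = arccos(p₁·p₂) ≈ 2.241 rad (128.4°).
Interpolate at f = 3/4 with slerp weights a = sin((1−f)δ)/sin δ ≈ 0.678, b = sin(fδ)/sin δ ≈ 1.268.
p = a·p₁ + b·p₂ ≈ (0.781, 0.217, 0.585); φ = arcsin(p_z) ≈ 35.84°, λ = atan2(p_y, p_x) ≈ 15.54°.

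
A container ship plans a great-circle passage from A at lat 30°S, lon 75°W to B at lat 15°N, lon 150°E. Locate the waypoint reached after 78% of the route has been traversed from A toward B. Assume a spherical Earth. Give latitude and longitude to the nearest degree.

Write both endpoints as unit vectors p₁, p₂ with components (cos φ cos λ, cos φ sin λ, sin φ).
The central angle between the endpoints is δ = arccos(p₁·p₂) ≈ 2.376 rad (136.1°).
Interpolate at f = 0.78 with slerp weights a = sin((1−f)δ)/sin δ ≈ 0.720, b = sin(fδ)/sin δ ≈ 1.386.
p = a·p₁ + b·p₂ ≈ (-0.998, 0.067, -0.002); φ = arcsin(p_z) ≈ -0.09°, λ = atan2(p_y, p_x) ≈ 176.18°.

≈ lat 0°N, lon 176°E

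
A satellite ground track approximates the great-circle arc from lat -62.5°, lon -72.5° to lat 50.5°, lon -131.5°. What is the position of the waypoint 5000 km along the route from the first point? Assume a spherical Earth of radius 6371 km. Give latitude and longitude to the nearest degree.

≈ lat -22°, lon -102°

Write both endpoints as unit vectors p₁, p₂ with components (cos φ cos λ, cos φ sin λ, sin φ).
The central angle between the endpoints is δ = arccos(p₁·p₂) ≈ 2.133 rad (122.2°). The total great-circle distance is δ·R ≈ 2.133 × 6371 ≈ 13590 km, so the target fraction is f = 5000/13590 ≈ 0.368.
Interpolate at f ≈ 0.368 with slerp weights a = sin((1−f)δ)/sin δ ≈ 1.153, b = sin(fδ)/sin δ ≈ 0.835.
p = a·p₁ + b·p₂ ≈ (-0.192, -0.906, -0.378); φ = arcsin(p_z) ≈ -22.21°, λ = atan2(p_y, p_x) ≈ -101.97°.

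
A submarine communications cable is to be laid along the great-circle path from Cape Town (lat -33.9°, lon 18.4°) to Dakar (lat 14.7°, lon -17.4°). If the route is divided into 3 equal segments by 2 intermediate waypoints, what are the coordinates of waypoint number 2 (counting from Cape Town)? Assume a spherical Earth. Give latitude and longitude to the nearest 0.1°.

≈ lat -1.8°, lon -6.4°

The haversine formula gives a central angle δ ≈ 1.036 rad (59.4°) between the endpoints.
Interpolate at f = 2/3 with slerp weights a = sin((1−f)δ)/sin δ ≈ 0.393, b = sin(fδ)/sin δ ≈ 0.740.
p = a·p₁ + b·p₂ ≈ (0.993, -0.111, -0.032); φ = arcsin(p_z) ≈ -1.81°, λ = atan2(p_y, p_x) ≈ -6.38°.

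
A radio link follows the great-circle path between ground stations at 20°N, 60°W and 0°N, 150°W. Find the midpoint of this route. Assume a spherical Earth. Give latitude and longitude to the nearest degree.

The haversine formula gives a central angle δ ≈ 1.571 rad (90.0°) between the endpoints.
Interpolate at f = 1/2 with slerp weights a = sin((1−f)δ)/sin δ ≈ 0.707, b = sin(fδ)/sin δ ≈ 0.707.
p = a·p₁ + b·p₂ ≈ (-0.280, -0.929, 0.242); φ = arcsin(p_z) ≈ 14.00°, λ = atan2(p_y, p_x) ≈ -106.78°.

≈ 14°N, 107°W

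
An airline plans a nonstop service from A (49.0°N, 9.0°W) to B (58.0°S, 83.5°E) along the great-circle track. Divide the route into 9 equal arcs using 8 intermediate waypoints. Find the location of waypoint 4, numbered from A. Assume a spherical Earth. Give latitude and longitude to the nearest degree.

From cos δ = sin φ₁ sin φ₂ + cos φ₁ cos φ₂ cos Δλ, the central angle is δ ≈ 2.285 rad (130.9°).
Interpolate at f = 4/9 with slerp weights a = sin((1−f)δ)/sin δ ≈ 1.264, b = sin(fδ)/sin δ ≈ 1.125.
p = a·p₁ + b·p₂ ≈ (0.887, 0.463, 0.000); φ = arcsin(p_z) ≈ 0.00°, λ = atan2(p_y, p_x) ≈ 27.55°.

≈ (0°N, 28°E)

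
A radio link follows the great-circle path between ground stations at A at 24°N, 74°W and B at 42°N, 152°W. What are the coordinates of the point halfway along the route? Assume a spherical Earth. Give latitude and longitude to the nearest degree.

≈ 40°N, 108°W

Write both endpoints as unit vectors p₁, p₂ with components (cos φ cos λ, cos φ sin λ, sin φ).
The central angle between the endpoints is δ = arccos(p₁·p₂) ≈ 1.145 rad (65.6°).
Interpolate at f = 1/2 with slerp weights a = sin((1−f)δ)/sin δ ≈ 0.595, b = sin(fδ)/sin δ ≈ 0.595.
p = a·p₁ + b·p₂ ≈ (-0.241, -0.730, 0.640); φ = arcsin(p_z) ≈ 39.79°, λ = atan2(p_y, p_x) ≈ -108.24°.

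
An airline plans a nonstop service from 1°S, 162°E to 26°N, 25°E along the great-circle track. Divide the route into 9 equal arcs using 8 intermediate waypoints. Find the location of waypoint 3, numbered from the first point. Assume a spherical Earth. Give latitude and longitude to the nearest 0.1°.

Write both endpoints as unit vectors p₁, p₂ with components (cos φ cos λ, cos φ sin λ, sin φ).
The central angle between the endpoints is δ = arccos(p₁·p₂) ≈ 2.298 rad (131.7°).
Interpolate at f = 3/9 with slerp weights a = sin((1−f)δ)/sin δ ≈ 1.338, b = sin(fδ)/sin δ ≈ 0.928.
p = a·p₁ + b·p₂ ≈ (-0.516, 0.766, 0.384); φ = arcsin(p_z) ≈ 22.55°, λ = atan2(p_y, p_x) ≈ 123.97°.

≈ 22.6°N, 124.0°E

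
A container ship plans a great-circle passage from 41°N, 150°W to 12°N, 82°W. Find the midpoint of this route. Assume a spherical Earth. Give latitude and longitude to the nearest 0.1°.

From cos δ = sin φ₁ sin φ₂ + cos φ₁ cos φ₂ cos Δλ, the central angle is δ ≈ 1.145 rad (65.6°).
Interpolate at f = 1/2 with slerp weights a = sin((1−f)δ)/sin δ ≈ 0.595, b = sin(fδ)/sin δ ≈ 0.595.
p = a·p₁ + b·p₂ ≈ (-0.308, -0.801, 0.514); φ = arcsin(p_z) ≈ 30.93°, λ = atan2(p_y, p_x) ≈ -111.03°.

≈ 30.9°N, 111.0°W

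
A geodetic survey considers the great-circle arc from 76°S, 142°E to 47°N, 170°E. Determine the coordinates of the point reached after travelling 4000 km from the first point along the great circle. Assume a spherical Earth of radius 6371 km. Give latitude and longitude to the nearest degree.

Convert each endpoint to a unit vector on the sphere (x = cos φ cos λ, y = cos φ sin λ, z = sin φ).
The central angle between the endpoints is δ = arccos(p₁·p₂) ≈ 2.170 rad (124.3°). The total great-circle distance is δ·R ≈ 2.170 × 6371 ≈ 13825 km, so the target fraction is f = 4000/13825 ≈ 0.289.
Interpolate at f ≈ 0.289 with slerp weights a = sin((1−f)δ)/sin δ ≈ 1.210, b = sin(fδ)/sin δ ≈ 0.711.
p = a·p₁ + b·p₂ ≈ (-0.708, 0.265, -0.654); φ = arcsin(p_z) ≈ -40.86°, λ = atan2(p_y, p_x) ≈ 159.53°.

≈ 41°S, 160°E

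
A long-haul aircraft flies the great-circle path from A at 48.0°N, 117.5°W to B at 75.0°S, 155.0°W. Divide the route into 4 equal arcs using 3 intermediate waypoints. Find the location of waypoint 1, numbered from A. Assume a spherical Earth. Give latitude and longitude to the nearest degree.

Write both endpoints as unit vectors p₁, p₂ with components (cos φ cos λ, cos φ sin λ, sin φ).
The central angle between the endpoints is δ = arccos(p₁·p₂) ≈ 2.190 rad (125.5°).
Interpolate at f = 1/4 with slerp weights a = sin((1−f)δ)/sin δ ≈ 1.225, b = sin(fδ)/sin δ ≈ 0.639.
p = a·p₁ + b·p₂ ≈ (-0.528, -0.797, 0.293); φ = arcsin(p_z) ≈ 17.02°, λ = atan2(p_y, p_x) ≈ -123.55°.

≈ 17°N, 124°W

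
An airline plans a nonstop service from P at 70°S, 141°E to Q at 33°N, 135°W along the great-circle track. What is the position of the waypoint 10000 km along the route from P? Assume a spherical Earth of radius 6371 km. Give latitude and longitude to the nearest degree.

≈ 6°N, 146°W

Convert each endpoint to a unit vector on the sphere (x = cos φ cos λ, y = cos φ sin λ, z = sin φ).
The central angle between the endpoints is δ = arccos(p₁·p₂) ≈ 2.074 rad (118.8°). The total great-circle distance is δ·R ≈ 2.074 × 6371 ≈ 13210 km, so the target fraction is f = 10000/13210 ≈ 0.757.
Interpolate at f ≈ 0.757 with slerp weights a = sin((1−f)δ)/sin δ ≈ 0.551, b = sin(fδ)/sin δ ≈ 1.141.
p = a·p₁ + b·p₂ ≈ (-0.823, -0.558, 0.104); φ = arcsin(p_z) ≈ 5.95°, λ = atan2(p_y, p_x) ≈ -145.86°.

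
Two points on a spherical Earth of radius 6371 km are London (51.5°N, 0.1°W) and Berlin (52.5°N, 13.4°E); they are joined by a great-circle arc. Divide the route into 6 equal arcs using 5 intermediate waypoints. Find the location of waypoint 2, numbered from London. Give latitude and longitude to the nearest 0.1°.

Write both endpoints as unit vectors p₁, p₂ with components (cos φ cos λ, cos φ sin λ, sin φ).
The central angle between the endpoints is δ = arccos(p₁·p₂) ≈ 0.146 rad (8.4°).
Interpolate at f = 2/6 with slerp weights a = sin((1−f)δ)/sin δ ≈ 0.668, b = sin(fδ)/sin δ ≈ 0.334.
p = a·p₁ + b·p₂ ≈ (0.614, 0.046, 0.788); φ = arcsin(p_z) ≈ 52.00°, λ = atan2(p_y, p_x) ≈ 4.33°.

≈ 52.0°N, 4.3°E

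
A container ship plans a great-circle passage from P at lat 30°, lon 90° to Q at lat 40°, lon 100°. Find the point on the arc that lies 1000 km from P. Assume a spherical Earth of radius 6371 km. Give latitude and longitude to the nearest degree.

≈ lat 37°, lon 97°

Write both endpoints as unit vectors p₁, p₂ with components (cos φ cos λ, cos φ sin λ, sin φ).
The central angle between the endpoints is δ = arccos(p₁·p₂) ≈ 0.225 rad (12.9°). The total great-circle distance is δ·R ≈ 0.225 × 6371 ≈ 1435 km, so the target fraction is f = 1000/1435 ≈ 0.697.
Interpolate at f ≈ 0.697 with slerp weights a = sin((1−f)δ)/sin δ ≈ 0.306, b = sin(fδ)/sin δ ≈ 0.700.
p = a·p₁ + b·p₂ ≈ (-0.093, 0.793, 0.603); φ = arcsin(p_z) ≈ 37.06°, λ = atan2(p_y, p_x) ≈ 96.70°.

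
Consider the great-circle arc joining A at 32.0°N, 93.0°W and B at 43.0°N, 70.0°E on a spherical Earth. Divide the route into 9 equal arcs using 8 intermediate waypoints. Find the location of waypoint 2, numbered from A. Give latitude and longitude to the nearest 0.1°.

Write both endpoints as unit vectors p₁, p₂ with components (cos φ cos λ, cos φ sin λ, sin φ).
The central angle between the endpoints is δ = arccos(p₁·p₂) ≈ 1.805 rad (103.4°).
Interpolate at f = 2/9 with slerp weights a = sin((1−f)δ)/sin δ ≈ 1.014, b = sin(fδ)/sin δ ≈ 0.401.
p = a·p₁ + b·p₂ ≈ (0.055, -0.583, 0.811); φ = arcsin(p_z) ≈ 54.18°, λ = atan2(p_y, p_x) ≈ -84.57°.

≈ 54.2°N, 84.6°W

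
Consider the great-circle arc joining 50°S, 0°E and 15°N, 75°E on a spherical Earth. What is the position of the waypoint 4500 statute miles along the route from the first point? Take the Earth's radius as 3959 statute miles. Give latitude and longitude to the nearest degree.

≈ 7°S, 58°E

The haversine formula gives a central angle δ ≈ 1.608 rad (92.2°) between the endpoints. The total great-circle distance is δ·R ≈ 1.608 × 3959 ≈ 6368 mi, so the target fraction is f = 4500/6368 ≈ 0.707.
Interpolate at f ≈ 0.707 with slerp weights a = sin((1−f)δ)/sin δ ≈ 0.455, b = sin(fδ)/sin δ ≈ 0.908.
p = a·p₁ + b·p₂ ≈ (0.519, 0.847, -0.113); φ = arcsin(p_z) ≈ -6.51°, λ = atan2(p_y, p_x) ≈ 58.49°.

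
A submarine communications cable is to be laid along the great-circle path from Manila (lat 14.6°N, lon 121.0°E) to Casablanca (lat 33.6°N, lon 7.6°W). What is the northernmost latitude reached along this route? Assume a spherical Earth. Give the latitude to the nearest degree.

≈ 47°N

The great circle lies in the plane with unit normal n̂ = (p₁ × p₂)/|p₁ × p₂|.
Here n̂_z ≈ -0.676; the vertex latitude is φ_max = arccos|n̂_z| ≈ 47.5°.
Check via Clairaut: cos φ_max = |cos φ₁| · sin C = cos(14.6°)·sin(44.3°) ≈ 0.676, again giving ≈ 47.5°.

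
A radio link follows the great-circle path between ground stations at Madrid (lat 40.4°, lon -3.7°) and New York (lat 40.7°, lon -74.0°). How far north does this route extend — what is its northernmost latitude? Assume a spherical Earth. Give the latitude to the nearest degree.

≈ 46°

The great circle lies in the plane with unit normal n̂ = (p₁ × p₂)/|p₁ × p₂|.
Here n̂_z ≈ -0.691; the vertex latitude is φ_max = arccos|n̂_z| ≈ 46.3°.
Check via Clairaut: cos φ_max = |cos φ₁| · sin C = cos(40.4°)·sin(65.1°) ≈ 0.691, again giving ≈ 46.3°.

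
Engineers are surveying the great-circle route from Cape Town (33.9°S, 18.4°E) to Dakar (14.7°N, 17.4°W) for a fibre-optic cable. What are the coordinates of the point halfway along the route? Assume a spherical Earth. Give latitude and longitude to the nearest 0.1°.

From cos δ = sin φ₁ sin φ₂ + cos φ₁ cos φ₂ cos Δλ, the central angle is δ ≈ 1.036 rad (59.4°).
Interpolate at f = 1/2 with slerp weights a = sin((1−f)δ)/sin δ ≈ 0.576, b = sin(fδ)/sin δ ≈ 0.576.
p = a·p₁ + b·p₂ ≈ (0.984, -0.016, -0.175); φ = arcsin(p_z) ≈ -10.08°, λ = atan2(p_y, p_x) ≈ -0.91°.

≈ 10.1°S, 0.9°W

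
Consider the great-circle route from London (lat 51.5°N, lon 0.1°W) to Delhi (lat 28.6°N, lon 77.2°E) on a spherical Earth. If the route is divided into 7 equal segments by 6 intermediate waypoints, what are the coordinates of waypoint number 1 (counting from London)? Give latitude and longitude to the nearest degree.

≈ lat 52°N, lon 14°E

Write both endpoints as unit vectors p₁, p₂ with components (cos φ cos λ, cos φ sin λ, sin φ).
The central angle between the endpoints is δ = arccos(p₁·p₂) ≈ 1.053 rad (60.3°).
Interpolate at f = 1/7 with slerp weights a = sin((1−f)δ)/sin δ ≈ 0.903, b = sin(fδ)/sin δ ≈ 0.172.
p = a·p₁ + b·p₂ ≈ (0.596, 0.147, 0.790); φ = arcsin(p_z) ≈ 52.14°, λ = atan2(p_y, p_x) ≈ 13.83°.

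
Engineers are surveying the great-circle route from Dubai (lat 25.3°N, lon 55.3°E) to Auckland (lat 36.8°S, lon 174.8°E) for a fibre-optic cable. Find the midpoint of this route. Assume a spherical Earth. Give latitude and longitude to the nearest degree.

≈ lat 11°S, lon 109°E

From cos δ = sin φ₁ sin φ₂ + cos φ₁ cos φ₂ cos Δλ, the central angle is δ ≈ 2.230 rad (127.8°).
Interpolate at f = 1/2 with slerp weights a = sin((1−f)δ)/sin δ ≈ 1.136, b = sin(fδ)/sin δ ≈ 1.136.
p = a·p₁ + b·p₂ ≈ (-0.321, 0.927, -0.195); φ = arcsin(p_z) ≈ -11.24°, λ = atan2(p_y, p_x) ≈ 109.12°.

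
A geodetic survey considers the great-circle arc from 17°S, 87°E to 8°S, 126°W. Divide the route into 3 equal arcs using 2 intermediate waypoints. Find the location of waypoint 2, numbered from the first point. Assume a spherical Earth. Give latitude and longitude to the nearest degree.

Write both endpoints as unit vectors p₁, p₂ with components (cos φ cos λ, cos φ sin λ, sin φ).
The central angle between the endpoints is δ = arccos(p₁·p₂) ≈ 2.424 rad (138.9°).
Interpolate at f = 2/3 with slerp weights a = sin((1−f)δ)/sin δ ≈ 1.100, b = sin(fδ)/sin δ ≈ 1.520.
p = a·p₁ + b·p₂ ≈ (-0.829, -0.167, -0.533); φ = arcsin(p_z) ≈ -32.21°, λ = atan2(p_y, p_x) ≈ -168.60°.

≈ 32°S, 169°W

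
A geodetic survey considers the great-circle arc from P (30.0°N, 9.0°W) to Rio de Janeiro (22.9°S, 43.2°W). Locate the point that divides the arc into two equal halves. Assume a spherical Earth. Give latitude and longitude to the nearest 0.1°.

Write both endpoints as unit vectors p₁, p₂ with components (cos φ cos λ, cos φ sin λ, sin φ).
The central angle between the endpoints is δ = arccos(p₁·p₂) ≈ 1.087 rad (62.3°).
Interpolate at f = 1/2 with slerp weights a = sin((1−f)δ)/sin δ ≈ 0.584, b = sin(fδ)/sin δ ≈ 0.584.
p = a·p₁ + b·p₂ ≈ (0.892, -0.448, 0.065); φ = arcsin(p_z) ≈ 3.71°, λ = atan2(p_y, p_x) ≈ -26.64°.

≈ (3.7°N, 26.6°W)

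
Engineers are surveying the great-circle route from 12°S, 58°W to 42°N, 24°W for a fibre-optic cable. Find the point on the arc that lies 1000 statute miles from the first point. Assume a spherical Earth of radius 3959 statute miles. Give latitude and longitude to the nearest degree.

≈ 1°N, 51°W

The haversine formula gives a central angle δ ≈ 1.089 rad (62.4°) between the endpoints. The total great-circle distance is δ·R ≈ 1.089 × 3959 ≈ 4311 mi, so the target fraction is f = 1000/4311 ≈ 0.232.
Interpolate at f ≈ 0.232 with slerp weights a = sin((1−f)δ)/sin δ ≈ 0.838, b = sin(fδ)/sin δ ≈ 0.282.
p = a·p₁ + b·p₂ ≈ (0.626, -0.780, 0.015); φ = arcsin(p_z) ≈ 0.84°, λ = atan2(p_y, p_x) ≈ -51.27°.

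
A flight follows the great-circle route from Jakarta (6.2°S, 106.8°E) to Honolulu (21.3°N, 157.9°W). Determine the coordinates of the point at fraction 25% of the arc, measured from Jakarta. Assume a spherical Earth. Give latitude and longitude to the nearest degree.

≈ 3°N, 129°E

Write both endpoints as unit vectors p₁, p₂ with components (cos φ cos λ, cos φ sin λ, sin φ).
The central angle between the endpoints is δ = arccos(p₁·p₂) ≈ 1.696 rad (97.2°).
Interpolate at f = 0.25 with slerp weights a = sin((1−f)δ)/sin δ ≈ 0.963, b = sin(fδ)/sin δ ≈ 0.415.
p = a·p₁ + b·p₂ ≈ (-0.635, 0.771, 0.047); φ = arcsin(p_z) ≈ 2.67°, λ = atan2(p_y, p_x) ≈ 129.45°.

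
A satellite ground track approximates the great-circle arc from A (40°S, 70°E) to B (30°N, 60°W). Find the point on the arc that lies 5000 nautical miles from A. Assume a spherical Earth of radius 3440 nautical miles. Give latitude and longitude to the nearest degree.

≈ (3°S, 13°W)

Write both endpoints as unit vectors p₁, p₂ with components (cos φ cos λ, cos φ sin λ, sin φ).
The central angle between the endpoints is δ = arccos(p₁·p₂) ≈ 2.416 rad (138.4°). The total great-circle distance is δ·R ≈ 2.416 × 3440 ≈ 8310 nmi, so the target fraction is f = 5000/8310 ≈ 0.602.
Interpolate at f ≈ 0.602 with slerp weights a = sin((1−f)δ)/sin δ ≈ 1.236, b = sin(fδ)/sin δ ≈ 1.496.
p = a·p₁ + b·p₂ ≈ (0.972, -0.232, -0.046); φ = arcsin(p_z) ≈ -2.66°, λ = atan2(p_y, p_x) ≈ -13.45°.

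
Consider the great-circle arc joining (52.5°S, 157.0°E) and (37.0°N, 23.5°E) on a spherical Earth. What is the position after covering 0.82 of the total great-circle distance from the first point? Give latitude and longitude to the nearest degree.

Write both endpoints as unit vectors p₁, p₂ with components (cos φ cos λ, cos φ sin λ, sin φ).
The central angle between the endpoints is δ = arccos(p₁·p₂) ≈ 2.519 rad (144.3°).
Interpolate at f = 0.82 with slerp weights a = sin((1−f)δ)/sin δ ≈ 0.751, b = sin(fδ)/sin δ ≈ 1.509.
p = a·p₁ + b·p₂ ≈ (0.684, 0.659, 0.312); φ = arcsin(p_z) ≈ 18.20°, λ = atan2(p_y, p_x) ≈ 43.92°.

≈ (18°N, 44°E)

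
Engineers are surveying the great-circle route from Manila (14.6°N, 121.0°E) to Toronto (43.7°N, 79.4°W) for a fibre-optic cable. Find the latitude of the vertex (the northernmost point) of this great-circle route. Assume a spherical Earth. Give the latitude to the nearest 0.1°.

The great circle lies in the plane with unit normal n̂ = (p₁ × p₂)/|p₁ × p₂|.
Here n̂_z ≈ +0.278; the vertex latitude is φ_max = arccos|n̂_z| ≈ 73.8°.

≈ 73.8°N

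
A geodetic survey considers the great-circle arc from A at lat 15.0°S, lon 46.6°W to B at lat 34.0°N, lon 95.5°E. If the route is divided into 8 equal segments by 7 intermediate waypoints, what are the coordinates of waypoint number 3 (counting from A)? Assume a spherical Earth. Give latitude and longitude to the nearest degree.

≈ lat 17°N, lon 4°W

Write both endpoints as unit vectors p₁, p₂ with components (cos φ cos λ, cos φ sin λ, sin φ).
The central angle between the endpoints is δ = arccos(p₁·p₂) ≈ 2.460 rad (141.0°).
Interpolate at f = 3/8 with slerp weights a = sin((1−f)δ)/sin δ ≈ 1.586, b = sin(fδ)/sin δ ≈ 1.265.
p = a·p₁ + b·p₂ ≈ (0.952, -0.069, 0.297); φ = arcsin(p_z) ≈ 17.27°, λ = atan2(p_y, p_x) ≈ -4.16°.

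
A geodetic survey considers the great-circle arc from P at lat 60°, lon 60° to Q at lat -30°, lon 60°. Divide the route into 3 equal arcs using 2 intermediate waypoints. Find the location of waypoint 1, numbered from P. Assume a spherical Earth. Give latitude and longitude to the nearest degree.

≈ lat 30°, lon 60°

Write both endpoints as unit vectors p₁, p₂ with components (cos φ cos λ, cos φ sin λ, sin φ).
The central angle between the endpoints is δ = arccos(p₁·p₂) ≈ 1.571 rad (90.0°).
Interpolate at f = 1/3 with slerp weights a = sin((1−f)δ)/sin δ ≈ 0.866, b = sin(fδ)/sin δ ≈ 0.500.
p = a·p₁ + b·p₂ ≈ (0.433, 0.750, 0.500); φ = arcsin(p_z) ≈ 30.00°, λ = atan2(p_y, p_x) ≈ 60.00°.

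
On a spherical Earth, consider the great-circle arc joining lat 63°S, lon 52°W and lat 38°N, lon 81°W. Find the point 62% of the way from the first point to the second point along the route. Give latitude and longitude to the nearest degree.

From cos δ = sin φ₁ sin φ₂ + cos φ₁ cos φ₂ cos Δλ, the central angle is δ ≈ 1.809 rad (103.6°).
Interpolate at f = 0.62 with slerp weights a = sin((1−f)δ)/sin δ ≈ 0.653, b = sin(fδ)/sin δ ≈ 0.927.
p = a·p₁ + b·p₂ ≈ (0.297, -0.955, -0.011); φ = arcsin(p_z) ≈ -0.64°, λ = atan2(p_y, p_x) ≈ -72.74°.

≈ lat 1°S, lon 73°W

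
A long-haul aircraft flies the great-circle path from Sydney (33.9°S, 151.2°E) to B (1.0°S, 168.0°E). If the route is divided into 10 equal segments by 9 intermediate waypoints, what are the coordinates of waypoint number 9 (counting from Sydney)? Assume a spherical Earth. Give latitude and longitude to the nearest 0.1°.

Convert each endpoint to a unit vector on the sphere (x = cos φ cos λ, y = cos φ sin λ, z = sin φ).
The central angle between the endpoints is δ = arccos(p₁·p₂) ≈ 0.636 rad (36.5°).
Interpolate at f = 9/10 with slerp weights a = sin((1−f)δ)/sin δ ≈ 0.107, b = sin(fδ)/sin δ ≈ 0.912.
p = a·p₁ + b·p₂ ≈ (-0.970, 0.232, -0.076); φ = arcsin(p_z) ≈ -4.34°, λ = atan2(p_y, p_x) ≈ 166.52°.

≈ (4.3°S, 166.5°E)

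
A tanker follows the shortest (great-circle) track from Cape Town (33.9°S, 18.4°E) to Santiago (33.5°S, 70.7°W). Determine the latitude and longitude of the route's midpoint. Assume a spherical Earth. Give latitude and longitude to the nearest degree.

From cos δ = sin φ₁ sin φ₂ + cos φ₁ cos φ₂ cos Δλ, the central angle is δ ≈ 1.246 rad (71.4°).
Interpolate at f = 1/2 with slerp weights a = sin((1−f)δ)/sin δ ≈ 0.616, b = sin(fδ)/sin δ ≈ 0.616.
p = a·p₁ + b·p₂ ≈ (0.655, -0.323, -0.683); φ = arcsin(p_z) ≈ -43.10°, λ = atan2(p_y, p_x) ≈ -26.28°.

≈ 43°S, 26°W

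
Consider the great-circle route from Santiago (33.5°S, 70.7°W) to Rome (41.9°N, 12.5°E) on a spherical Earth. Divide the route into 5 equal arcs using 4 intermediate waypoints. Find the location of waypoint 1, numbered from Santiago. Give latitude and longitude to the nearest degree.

Write both endpoints as unit vectors p₁, p₂ with components (cos φ cos λ, cos φ sin λ, sin φ).
The central angle between the endpoints is δ = arccos(p₁·p₂) ≈ 1.870 rad (107.2°).
Interpolate at f = 1/5 with slerp weights a = sin((1−f)δ)/sin δ ≈ 1.044, b = sin(fδ)/sin δ ≈ 0.382.
p = a·p₁ + b·p₂ ≈ (0.566, -0.760, -0.321); φ = arcsin(p_z) ≈ -18.70°, λ = atan2(p_y, p_x) ≈ -53.34°.

≈ 19°S, 53°W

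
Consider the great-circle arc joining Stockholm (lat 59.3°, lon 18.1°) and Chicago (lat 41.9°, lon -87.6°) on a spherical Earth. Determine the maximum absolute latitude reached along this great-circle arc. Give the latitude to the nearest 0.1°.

≈ 65.5°

The great circle lies in the plane with unit normal n̂ = (p₁ × p₂)/|p₁ × p₂|.
Here n̂_z ≈ -0.415; the vertex latitude is φ_max = arccos|n̂_z| ≈ 65.5°.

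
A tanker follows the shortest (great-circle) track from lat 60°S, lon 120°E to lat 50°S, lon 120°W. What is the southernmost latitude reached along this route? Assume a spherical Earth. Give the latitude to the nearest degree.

The great circle lies in the plane with unit normal n̂ = (p₁ × p₂)/|p₁ × p₂|.
Here n̂_z ≈ +0.322; the vertex latitude is φ_max = arccos|n̂_z| ≈ 71.2°.
Check via Clairaut: cos φ_max = |cos φ₁| · sin C = cos(60.0°)·sin(139.9°) ≈ 0.322, again giving ≈ 71.2°.

≈ 71°S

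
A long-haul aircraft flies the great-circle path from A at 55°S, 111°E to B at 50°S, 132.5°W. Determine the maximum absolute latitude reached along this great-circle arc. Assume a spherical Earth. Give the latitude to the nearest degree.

≈ 68°S

The great circle lies in the plane with unit normal n̂ = (p₁ × p₂)/|p₁ × p₂|.
Here n̂_z ≈ +0.372; the vertex latitude is φ_max = arccos|n̂_z| ≈ 68.1°.
Check via Clairaut: cos φ_max = |cos φ₁| · sin C = cos(55.0°)·sin(139.5°) ≈ 0.372, again giving ≈ 68.1°.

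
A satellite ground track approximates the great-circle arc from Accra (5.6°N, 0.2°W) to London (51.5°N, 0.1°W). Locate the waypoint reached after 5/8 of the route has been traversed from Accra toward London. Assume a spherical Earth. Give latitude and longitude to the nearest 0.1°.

≈ (34.3°N, 0.1°W)

The haversine formula gives a central angle δ ≈ 0.801 rad (45.9°) between the endpoints.
Interpolate at f = 5/8 with slerp weights a = sin((1−f)δ)/sin δ ≈ 0.412, b = sin(fδ)/sin δ ≈ 0.668.
p = a·p₁ + b·p₂ ≈ (0.826, -0.002, 0.563); φ = arcsin(p_z) ≈ 34.29°, λ = atan2(p_y, p_x) ≈ -0.15°.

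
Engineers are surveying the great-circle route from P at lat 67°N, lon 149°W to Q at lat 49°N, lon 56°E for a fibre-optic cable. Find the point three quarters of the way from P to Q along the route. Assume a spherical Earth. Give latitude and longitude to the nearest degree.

≈ lat 64°N, lon 63°E

The haversine formula gives a central angle δ ≈ 1.090 rad (62.5°) between the endpoints.
Interpolate at f = 3/4 with slerp weights a = sin((1−f)δ)/sin δ ≈ 0.304, b = sin(fδ)/sin δ ≈ 0.823.
p = a·p₁ + b·p₂ ≈ (0.200, 0.386, 0.900); φ = arcsin(p_z) ≈ 64.20°, λ = atan2(p_y, p_x) ≈ 62.61°.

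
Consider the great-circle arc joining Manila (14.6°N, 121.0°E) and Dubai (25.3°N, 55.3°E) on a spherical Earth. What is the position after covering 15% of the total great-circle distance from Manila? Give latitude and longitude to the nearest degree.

≈ 18°N, 112°E

Write both endpoints as unit vectors p₁, p₂ with components (cos φ cos λ, cos φ sin λ, sin φ).
The central angle between the endpoints is δ = arccos(p₁·p₂) ≈ 1.084 rad (62.1°).
Interpolate at f = 0.15 with slerp weights a = sin((1−f)δ)/sin δ ≈ 0.901, b = sin(fδ)/sin δ ≈ 0.183.
p = a·p₁ + b·p₂ ≈ (-0.355, 0.884, 0.305); φ = arcsin(p_z) ≈ 17.78°, λ = atan2(p_y, p_x) ≈ 111.88°.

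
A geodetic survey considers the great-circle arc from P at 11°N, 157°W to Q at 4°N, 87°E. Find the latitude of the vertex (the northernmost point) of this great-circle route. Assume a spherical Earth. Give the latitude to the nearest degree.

The great circle lies in the plane with unit normal n̂ = (p₁ × p₂)/|p₁ × p₂|.
Here n̂_z ≈ -0.968; the vertex latitude is φ_max = arccos|n̂_z| ≈ 14.6°.
Check via Clairaut: cos φ_max = |cos φ₁| · sin C = cos(11.0°)·sin(80.4°) ≈ 0.968, again giving ≈ 14.6°.

≈ 15°N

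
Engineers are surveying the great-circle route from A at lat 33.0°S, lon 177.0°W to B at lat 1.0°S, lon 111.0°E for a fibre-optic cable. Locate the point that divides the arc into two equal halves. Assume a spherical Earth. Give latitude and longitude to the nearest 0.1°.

Convert each endpoint to a unit vector on the sphere (x = cos φ cos λ, y = cos φ sin λ, z = sin φ).
The central angle between the endpoints is δ = arccos(p₁·p₂) ≈ 1.299 rad (74.4°).
Interpolate at f = 1/2 with slerp weights a = sin((1−f)δ)/sin δ ≈ 0.628, b = sin(fδ)/sin δ ≈ 0.628.
p = a·p₁ + b·p₂ ≈ (-0.751, 0.558, -0.353); φ = arcsin(p_z) ≈ -20.66°, λ = atan2(p_y, p_x) ≈ 143.36°.

≈ lat 20.7°S, lon 143.4°E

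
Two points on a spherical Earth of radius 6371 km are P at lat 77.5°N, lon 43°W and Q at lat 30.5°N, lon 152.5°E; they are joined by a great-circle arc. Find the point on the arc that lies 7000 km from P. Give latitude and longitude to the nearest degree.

≈ lat 39°N, lon 153°E

From cos δ = sin φ₁ sin φ₂ + cos φ₁ cos φ₂ cos Δλ, the central angle is δ ≈ 1.249 rad (71.6°). The total great-circle distance is δ·R ≈ 1.249 × 6371 ≈ 7961 km, so the target fraction is f = 7000/7961 ≈ 0.879.
Interpolate at f ≈ 0.879 with slerp weights a = sin((1−f)δ)/sin δ ≈ 0.158, b = sin(fδ)/sin δ ≈ 0.939.
p = a·p₁ + b·p₂ ≈ (-0.692, 0.350, 0.631); φ = arcsin(p_z) ≈ 39.12°, λ = atan2(p_y, p_x) ≈ 153.18°.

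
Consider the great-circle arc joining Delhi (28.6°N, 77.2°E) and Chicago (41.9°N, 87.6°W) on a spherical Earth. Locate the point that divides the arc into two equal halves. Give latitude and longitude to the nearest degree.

The haversine formula gives a central angle δ ≈ 1.887 rad (108.1°) between the endpoints.
Interpolate at f = 1/2 with slerp weights a = sin((1−f)δ)/sin δ ≈ 0.852, b = sin(fδ)/sin δ ≈ 0.852.
p = a·p₁ + b·p₂ ≈ (0.192, 0.096, 0.977); φ = arcsin(p_z) ≈ 77.60°, λ = atan2(p_y, p_x) ≈ 26.50°.

≈ 78°N, 26°E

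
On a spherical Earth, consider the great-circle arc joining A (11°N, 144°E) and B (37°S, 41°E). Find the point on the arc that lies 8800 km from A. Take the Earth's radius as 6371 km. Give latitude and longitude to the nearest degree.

≈ (32°S, 74°E)

From cos δ = sin φ₁ sin φ₂ + cos φ₁ cos φ₂ cos Δλ, the central angle is δ ≈ 1.866 rad (106.9°). The total great-circle distance is δ·R ≈ 1.866 × 6371 ≈ 11890 km, so the target fraction is f = 8800/11890 ≈ 0.740.
Interpolate at f ≈ 0.740 with slerp weights a = sin((1−f)δ)/sin δ ≈ 0.487, b = sin(fδ)/sin δ ≈ 1.027.
p = a·p₁ + b·p₂ ≈ (0.232, 0.819, -0.525); φ = arcsin(p_z) ≈ -31.66°, λ = atan2(p_y, p_x) ≈ 74.20°.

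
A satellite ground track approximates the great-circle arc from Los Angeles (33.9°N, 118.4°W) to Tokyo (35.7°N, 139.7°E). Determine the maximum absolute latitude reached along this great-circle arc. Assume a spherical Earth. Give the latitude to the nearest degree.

The great circle lies in the plane with unit normal n̂ = (p₁ × p₂)/|p₁ × p₂|.
Here n̂_z ≈ -0.671; the vertex latitude is φ_max = arccos|n̂_z| ≈ 47.8°.
Check via Clairaut: cos φ_max = |cos φ₁| · sin C = cos(33.9°)·sin(54.0°) ≈ 0.671, again giving ≈ 47.8°.

≈ 48°N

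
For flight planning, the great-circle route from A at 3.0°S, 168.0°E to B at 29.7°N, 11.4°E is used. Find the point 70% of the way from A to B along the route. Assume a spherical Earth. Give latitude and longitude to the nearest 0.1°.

Write both endpoints as unit vectors p₁, p₂ with components (cos φ cos λ, cos φ sin λ, sin φ).
The central angle between the endpoints is δ = arccos(p₁·p₂) ≈ 2.536 rad (145.3°).
Interpolate at f = 0.70 with slerp weights a = sin((1−f)δ)/sin δ ≈ 1.211, b = sin(fδ)/sin δ ≈ 1.720.
p = a·p₁ + b·p₂ ≈ (0.282, 0.547, 0.789); φ = arcsin(p_z) ≈ 52.06°, λ = atan2(p_y, p_x) ≈ 62.75°.

≈ 52.1°N, 62.7°E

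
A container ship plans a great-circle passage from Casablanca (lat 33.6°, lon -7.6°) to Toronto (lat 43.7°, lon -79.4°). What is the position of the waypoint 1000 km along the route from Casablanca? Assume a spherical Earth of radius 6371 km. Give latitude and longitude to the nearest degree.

Convert each endpoint to a unit vector on the sphere (x = cos φ cos λ, y = cos φ sin λ, z = sin φ).
The central angle between the endpoints is δ = arccos(p₁·p₂) ≈ 0.964 rad (55.2°). The total great-circle distance is δ·R ≈ 0.964 × 6371 ≈ 6140 km, so the target fraction is f = 1000/6140 ≈ 0.163.
Interpolate at f ≈ 0.163 with slerp weights a = sin((1−f)δ)/sin δ ≈ 0.879, b = sin(fδ)/sin δ ≈ 0.190.
p = a·p₁ + b·p₂ ≈ (0.751, -0.232, 0.618); φ = arcsin(p_z) ≈ 38.17°, λ = atan2(p_y, p_x) ≈ -17.17°.

≈ lat 38°, lon -17°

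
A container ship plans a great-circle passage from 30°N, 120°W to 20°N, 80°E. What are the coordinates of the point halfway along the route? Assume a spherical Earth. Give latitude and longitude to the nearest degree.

≈ 69°N, 147°E

Write both endpoints as unit vectors p₁, p₂ with components (cos φ cos λ, cos φ sin λ, sin φ).
The central angle between the endpoints is δ = arccos(p₁·p₂) ≈ 2.206 rad (126.4°).
Interpolate at f = 1/2 with slerp weights a = sin((1−f)δ)/sin δ ≈ 1.109, b = sin(fδ)/sin δ ≈ 1.109.
p = a·p₁ + b·p₂ ≈ (-0.299, 0.195, 0.934); φ = arcsin(p_z) ≈ 69.08°, λ = atan2(p_y, p_x) ≈ 146.97°.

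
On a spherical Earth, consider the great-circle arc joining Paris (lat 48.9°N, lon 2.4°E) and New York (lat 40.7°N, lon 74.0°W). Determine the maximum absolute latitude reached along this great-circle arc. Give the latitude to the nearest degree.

≈ 52°N

The great circle lies in the plane with unit normal n̂ = (p₁ × p₂)/|p₁ × p₂|.
Here n̂_z ≈ -0.610; the vertex latitude is φ_max = arccos|n̂_z| ≈ 52.4°.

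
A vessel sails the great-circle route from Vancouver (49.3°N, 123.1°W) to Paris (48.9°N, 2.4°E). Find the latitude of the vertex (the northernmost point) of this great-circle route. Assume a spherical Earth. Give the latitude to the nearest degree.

The great circle lies in the plane with unit normal n̂ = (p₁ × p₂)/|p₁ × p₂|.
Here n̂_z ≈ +0.369; the vertex latitude is φ_max = arccos|n̂_z| ≈ 68.4°.
Check via Clairaut: cos φ_max = |cos φ₁| · sin C = cos(49.3°)·sin(34.4°) ≈ 0.369, again giving ≈ 68.4°.

≈ 68°N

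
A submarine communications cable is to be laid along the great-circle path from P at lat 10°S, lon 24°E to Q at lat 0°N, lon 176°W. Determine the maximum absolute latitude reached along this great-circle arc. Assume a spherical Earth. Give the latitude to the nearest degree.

≈ 27°S

The great circle lies in the plane with unit normal n̂ = (p₁ × p₂)/|p₁ × p₂|.
Here n̂_z ≈ +0.889; the vertex latitude is φ_max = arccos|n̂_z| ≈ 27.3°.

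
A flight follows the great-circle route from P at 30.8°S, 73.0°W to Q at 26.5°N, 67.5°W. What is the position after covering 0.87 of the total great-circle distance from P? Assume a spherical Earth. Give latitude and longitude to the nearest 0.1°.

≈ 19.1°N, 68.3°W

Convert each endpoint to a unit vector on the sphere (x = cos φ cos λ, y = cos φ sin λ, z = sin φ).
The central angle between the endpoints is δ = arccos(p₁·p₂) ≈ 1.004 rad (57.5°).
Interpolate at f = 0.87 with slerp weights a = sin((1−f)δ)/sin δ ≈ 0.154, b = sin(fδ)/sin δ ≈ 0.909.
p = a·p₁ + b·p₂ ≈ (0.350, -0.878, 0.326); φ = arcsin(p_z) ≈ 19.05°, λ = atan2(p_y, p_x) ≈ -68.27°.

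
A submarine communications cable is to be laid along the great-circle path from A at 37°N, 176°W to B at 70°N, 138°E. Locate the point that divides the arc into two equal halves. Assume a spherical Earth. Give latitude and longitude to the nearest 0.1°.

≈ 55.4°N, 170.6°E

From cos δ = sin φ₁ sin φ₂ + cos φ₁ cos φ₂ cos Δλ, the central angle is δ ≈ 0.715 rad (41.0°).
Interpolate at f = 1/2 with slerp weights a = sin((1−f)δ)/sin δ ≈ 0.534, b = sin(fδ)/sin δ ≈ 0.534.
p = a·p₁ + b·p₂ ≈ (-0.561, 0.092, 0.823); φ = arcsin(p_z) ≈ 55.36°, λ = atan2(p_y, p_x) ≈ 170.64°.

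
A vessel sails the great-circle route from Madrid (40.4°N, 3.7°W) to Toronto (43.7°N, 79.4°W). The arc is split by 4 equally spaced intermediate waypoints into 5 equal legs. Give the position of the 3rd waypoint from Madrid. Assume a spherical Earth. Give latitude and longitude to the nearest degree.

≈ 49°N, 49°W

Write both endpoints as unit vectors p₁, p₂ with components (cos φ cos λ, cos φ sin λ, sin φ).
The central angle between the endpoints is δ = arccos(p₁·p₂) ≈ 0.947 rad (54.3°).
Interpolate at f = 3/5 with slerp weights a = sin((1−f)δ)/sin δ ≈ 0.456, b = sin(fδ)/sin δ ≈ 0.663.
p = a·p₁ + b·p₂ ≈ (0.434, -0.494, 0.753); φ = arcsin(p_z) ≈ 48.89°, λ = atan2(p_y, p_x) ≈ -48.64°.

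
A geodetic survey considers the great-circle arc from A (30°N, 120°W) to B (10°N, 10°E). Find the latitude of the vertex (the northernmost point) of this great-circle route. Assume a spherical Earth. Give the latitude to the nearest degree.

≈ 43°N

The great circle lies in the plane with unit normal n̂ = (p₁ × p₂)/|p₁ × p₂|.
Here n̂_z ≈ +0.736; the vertex latitude is φ_max = arccos|n̂_z| ≈ 42.6°.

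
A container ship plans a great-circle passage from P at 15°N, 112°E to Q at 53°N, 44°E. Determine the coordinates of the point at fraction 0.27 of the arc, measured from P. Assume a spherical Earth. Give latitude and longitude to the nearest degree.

Convert each endpoint to a unit vector on the sphere (x = cos φ cos λ, y = cos φ sin λ, z = sin φ).
The central angle between the endpoints is δ = arccos(p₁·p₂) ≈ 1.132 rad (64.9°).
Interpolate at f = 0.27 with slerp weights a = sin((1−f)δ)/sin δ ≈ 0.813, b = sin(fδ)/sin δ ≈ 0.332.
p = a·p₁ + b·p₂ ≈ (-0.150, 0.867, 0.476); φ = arcsin(p_z) ≈ 28.41°, λ = atan2(p_y, p_x) ≈ 99.82°.

≈ 28°N, 100°E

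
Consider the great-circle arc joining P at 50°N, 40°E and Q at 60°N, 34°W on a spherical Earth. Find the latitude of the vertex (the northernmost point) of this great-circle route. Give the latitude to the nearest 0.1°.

≈ 62.1°N

The great circle lies in the plane with unit normal n̂ = (p₁ × p₂)/|p₁ × p₂|.
Here n̂_z ≈ -0.469; the vertex latitude is φ_max = arccos|n̂_z| ≈ 62.1°.
Check via Clairaut: cos φ_max = |cos φ₁| · sin C = cos(50.0°)·sin(46.8°) ≈ 0.469, again giving ≈ 62.1°.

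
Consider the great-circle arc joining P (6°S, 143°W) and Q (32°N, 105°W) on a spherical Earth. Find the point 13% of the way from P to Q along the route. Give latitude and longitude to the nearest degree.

Convert each endpoint to a unit vector on the sphere (x = cos φ cos λ, y = cos φ sin λ, z = sin φ).
The central angle between the endpoints is δ = arccos(p₁·p₂) ≈ 0.916 rad (52.5°).
Interpolate at f = 0.13 with slerp weights a = sin((1−f)δ)/sin δ ≈ 0.902, b = sin(fδ)/sin δ ≈ 0.150.
p = a·p₁ + b·p₂ ≈ (-0.749, -0.662, -0.015); φ = arcsin(p_z) ≈ -0.85°, λ = atan2(p_y, p_x) ≈ -138.51°.

≈ (1°S, 139°W)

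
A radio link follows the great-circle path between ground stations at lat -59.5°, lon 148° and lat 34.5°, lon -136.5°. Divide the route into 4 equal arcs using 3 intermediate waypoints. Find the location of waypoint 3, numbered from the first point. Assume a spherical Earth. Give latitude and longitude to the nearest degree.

≈ lat 10°, lon -151°

From cos δ = sin φ₁ sin φ₂ + cos φ₁ cos φ₂ cos Δλ, the central angle is δ ≈ 1.964 rad (112.5°).
Interpolate at f = 3/4 with slerp weights a = sin((1−f)δ)/sin δ ≈ 0.511, b = sin(fδ)/sin δ ≈ 1.078.
p = a·p₁ + b·p₂ ≈ (-0.864, -0.474, 0.170); φ = arcsin(p_z) ≈ 9.81°, λ = atan2(p_y, p_x) ≈ -151.25°.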